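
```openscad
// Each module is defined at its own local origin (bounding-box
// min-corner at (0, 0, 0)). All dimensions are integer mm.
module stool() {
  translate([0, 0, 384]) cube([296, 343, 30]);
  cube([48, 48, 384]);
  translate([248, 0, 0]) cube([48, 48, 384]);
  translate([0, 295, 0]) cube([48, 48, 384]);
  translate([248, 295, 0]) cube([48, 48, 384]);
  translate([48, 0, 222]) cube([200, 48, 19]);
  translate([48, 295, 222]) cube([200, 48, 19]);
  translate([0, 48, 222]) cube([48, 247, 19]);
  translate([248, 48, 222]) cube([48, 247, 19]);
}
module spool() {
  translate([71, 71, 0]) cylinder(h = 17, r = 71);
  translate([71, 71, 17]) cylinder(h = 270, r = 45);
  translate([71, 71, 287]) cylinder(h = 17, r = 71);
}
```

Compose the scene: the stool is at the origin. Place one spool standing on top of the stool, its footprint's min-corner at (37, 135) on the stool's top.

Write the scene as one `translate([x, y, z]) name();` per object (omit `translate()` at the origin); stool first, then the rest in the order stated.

stool();
translate([37, 135, 414]) spool();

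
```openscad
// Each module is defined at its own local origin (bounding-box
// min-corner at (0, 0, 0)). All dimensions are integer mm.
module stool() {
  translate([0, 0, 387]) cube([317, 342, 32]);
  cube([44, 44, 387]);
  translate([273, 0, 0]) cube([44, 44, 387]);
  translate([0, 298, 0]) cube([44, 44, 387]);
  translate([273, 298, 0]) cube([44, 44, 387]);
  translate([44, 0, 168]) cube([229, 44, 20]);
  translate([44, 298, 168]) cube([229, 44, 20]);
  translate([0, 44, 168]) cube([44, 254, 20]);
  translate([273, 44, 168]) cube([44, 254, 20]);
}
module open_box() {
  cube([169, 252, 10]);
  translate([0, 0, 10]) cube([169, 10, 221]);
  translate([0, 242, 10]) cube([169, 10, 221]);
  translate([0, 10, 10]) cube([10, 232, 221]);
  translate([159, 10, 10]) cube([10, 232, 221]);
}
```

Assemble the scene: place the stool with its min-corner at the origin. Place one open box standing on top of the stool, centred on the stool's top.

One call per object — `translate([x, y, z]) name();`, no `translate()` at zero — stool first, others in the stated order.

stool();
translate([74, 45, 419]) open_box();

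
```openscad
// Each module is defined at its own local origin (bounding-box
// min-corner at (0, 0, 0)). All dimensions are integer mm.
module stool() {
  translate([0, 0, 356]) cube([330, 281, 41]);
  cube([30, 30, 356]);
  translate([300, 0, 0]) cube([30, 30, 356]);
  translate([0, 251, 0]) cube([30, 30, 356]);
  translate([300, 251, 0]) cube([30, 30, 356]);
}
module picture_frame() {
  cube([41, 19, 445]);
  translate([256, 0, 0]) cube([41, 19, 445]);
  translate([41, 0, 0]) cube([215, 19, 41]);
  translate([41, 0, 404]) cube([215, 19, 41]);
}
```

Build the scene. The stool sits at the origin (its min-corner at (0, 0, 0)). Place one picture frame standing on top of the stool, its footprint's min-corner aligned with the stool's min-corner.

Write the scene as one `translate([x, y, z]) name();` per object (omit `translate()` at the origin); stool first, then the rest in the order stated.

stool();
translate([0, 0, 397]) picture_frame();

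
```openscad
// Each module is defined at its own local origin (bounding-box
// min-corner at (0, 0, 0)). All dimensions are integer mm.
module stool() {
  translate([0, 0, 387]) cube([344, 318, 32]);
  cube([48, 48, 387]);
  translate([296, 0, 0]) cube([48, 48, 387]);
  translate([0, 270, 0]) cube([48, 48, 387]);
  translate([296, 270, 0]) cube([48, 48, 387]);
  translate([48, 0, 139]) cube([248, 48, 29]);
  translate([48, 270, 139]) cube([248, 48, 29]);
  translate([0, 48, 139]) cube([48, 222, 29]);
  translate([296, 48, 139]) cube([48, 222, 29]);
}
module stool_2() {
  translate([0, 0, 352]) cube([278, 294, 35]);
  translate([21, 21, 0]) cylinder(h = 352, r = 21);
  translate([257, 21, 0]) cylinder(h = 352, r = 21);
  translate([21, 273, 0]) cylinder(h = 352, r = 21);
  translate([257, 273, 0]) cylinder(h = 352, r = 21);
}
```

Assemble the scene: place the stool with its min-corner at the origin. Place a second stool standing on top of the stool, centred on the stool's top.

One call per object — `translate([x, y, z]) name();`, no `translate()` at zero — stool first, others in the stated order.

stool();
translate([33, 12, 419]) stool_2();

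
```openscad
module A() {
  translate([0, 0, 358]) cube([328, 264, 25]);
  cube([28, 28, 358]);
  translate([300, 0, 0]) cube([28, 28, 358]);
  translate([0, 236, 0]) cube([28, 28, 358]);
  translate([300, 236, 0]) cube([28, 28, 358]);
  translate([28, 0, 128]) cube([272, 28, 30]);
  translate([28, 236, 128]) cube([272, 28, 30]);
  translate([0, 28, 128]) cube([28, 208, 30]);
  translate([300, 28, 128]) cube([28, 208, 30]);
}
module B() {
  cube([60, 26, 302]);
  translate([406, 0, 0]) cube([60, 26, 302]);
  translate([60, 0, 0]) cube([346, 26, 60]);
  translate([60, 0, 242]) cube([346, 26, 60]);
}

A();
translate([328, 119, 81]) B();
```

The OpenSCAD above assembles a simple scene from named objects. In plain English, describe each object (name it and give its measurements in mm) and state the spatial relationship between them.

A is a four-legged stool. The seat is 328×264 mm, 25 mm thick, top at z = 383 mm. It stands on four square legs, each 28×28 mm in cross-section, from z = 0 to the seat underside, each flush with a corner of the seat. Four stretchers, 28 mm wide and 30 mm tall, connect adjacent legs with their undersides at z = 128 mm, each running between the inner faces of the legs it joins and aligned with the legs' outer faces on the other axis.

B is a picture frame with a 346×182 mm rectangular opening (x by z) and a uniform 60 mm border on every side. Frame depth is 26 mm along y. It is built from two vertical stiles running the full outside height and two horizontal rails spanning the gap between the stiles.

The picture frame is beside the stool with their tops flush at z = 383.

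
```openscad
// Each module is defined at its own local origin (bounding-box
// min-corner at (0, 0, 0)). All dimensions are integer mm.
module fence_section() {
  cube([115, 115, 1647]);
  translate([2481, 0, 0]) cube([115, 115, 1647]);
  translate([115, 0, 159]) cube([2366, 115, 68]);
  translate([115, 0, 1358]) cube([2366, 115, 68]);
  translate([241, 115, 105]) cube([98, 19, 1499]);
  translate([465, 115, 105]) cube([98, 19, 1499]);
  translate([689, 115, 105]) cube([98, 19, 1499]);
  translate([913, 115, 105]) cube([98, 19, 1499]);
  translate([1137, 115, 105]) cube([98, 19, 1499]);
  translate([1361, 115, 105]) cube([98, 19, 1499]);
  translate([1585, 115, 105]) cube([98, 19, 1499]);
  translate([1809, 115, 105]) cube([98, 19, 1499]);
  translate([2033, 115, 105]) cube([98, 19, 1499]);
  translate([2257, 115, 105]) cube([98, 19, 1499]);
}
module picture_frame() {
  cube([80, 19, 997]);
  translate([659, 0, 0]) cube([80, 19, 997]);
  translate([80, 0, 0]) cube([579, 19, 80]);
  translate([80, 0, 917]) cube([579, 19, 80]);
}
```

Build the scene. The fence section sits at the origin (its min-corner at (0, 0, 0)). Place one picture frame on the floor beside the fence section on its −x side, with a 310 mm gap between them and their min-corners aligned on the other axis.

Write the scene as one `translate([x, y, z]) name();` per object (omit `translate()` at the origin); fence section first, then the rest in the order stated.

fence_section();
translate([-1049, 0, 0]) picture_frame();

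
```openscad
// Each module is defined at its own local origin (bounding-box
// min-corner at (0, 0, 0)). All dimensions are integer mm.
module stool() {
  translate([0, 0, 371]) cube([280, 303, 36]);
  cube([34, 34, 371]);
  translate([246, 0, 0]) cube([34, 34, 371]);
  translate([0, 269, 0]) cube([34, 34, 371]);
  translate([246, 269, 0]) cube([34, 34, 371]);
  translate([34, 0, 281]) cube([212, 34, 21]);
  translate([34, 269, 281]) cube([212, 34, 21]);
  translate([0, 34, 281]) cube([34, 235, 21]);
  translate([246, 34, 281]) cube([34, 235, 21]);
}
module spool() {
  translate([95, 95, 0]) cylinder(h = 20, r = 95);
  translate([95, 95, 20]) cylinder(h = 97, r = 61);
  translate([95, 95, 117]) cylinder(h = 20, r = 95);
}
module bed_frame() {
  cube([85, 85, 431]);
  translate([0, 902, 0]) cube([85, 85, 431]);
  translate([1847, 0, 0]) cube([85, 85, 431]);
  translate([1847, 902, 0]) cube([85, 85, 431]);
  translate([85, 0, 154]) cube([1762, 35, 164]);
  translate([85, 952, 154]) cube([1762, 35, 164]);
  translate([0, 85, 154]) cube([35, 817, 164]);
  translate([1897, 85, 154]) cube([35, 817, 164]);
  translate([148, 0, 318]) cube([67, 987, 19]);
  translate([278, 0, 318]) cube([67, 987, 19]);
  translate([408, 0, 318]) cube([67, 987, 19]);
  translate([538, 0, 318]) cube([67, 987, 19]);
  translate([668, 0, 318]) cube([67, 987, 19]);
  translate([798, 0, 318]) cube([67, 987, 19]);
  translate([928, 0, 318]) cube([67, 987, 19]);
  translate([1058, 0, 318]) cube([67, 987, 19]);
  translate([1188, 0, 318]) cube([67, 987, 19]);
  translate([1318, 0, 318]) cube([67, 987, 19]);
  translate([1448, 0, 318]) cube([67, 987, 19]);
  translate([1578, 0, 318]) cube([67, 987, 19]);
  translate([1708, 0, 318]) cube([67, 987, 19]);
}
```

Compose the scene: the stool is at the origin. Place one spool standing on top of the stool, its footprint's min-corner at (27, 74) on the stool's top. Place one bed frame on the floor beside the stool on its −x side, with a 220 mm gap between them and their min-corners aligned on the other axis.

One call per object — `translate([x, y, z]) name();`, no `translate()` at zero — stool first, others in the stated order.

stool();
translate([27, 74, 407]) spool();
translate([-2152, 0, 0]) bed_frame();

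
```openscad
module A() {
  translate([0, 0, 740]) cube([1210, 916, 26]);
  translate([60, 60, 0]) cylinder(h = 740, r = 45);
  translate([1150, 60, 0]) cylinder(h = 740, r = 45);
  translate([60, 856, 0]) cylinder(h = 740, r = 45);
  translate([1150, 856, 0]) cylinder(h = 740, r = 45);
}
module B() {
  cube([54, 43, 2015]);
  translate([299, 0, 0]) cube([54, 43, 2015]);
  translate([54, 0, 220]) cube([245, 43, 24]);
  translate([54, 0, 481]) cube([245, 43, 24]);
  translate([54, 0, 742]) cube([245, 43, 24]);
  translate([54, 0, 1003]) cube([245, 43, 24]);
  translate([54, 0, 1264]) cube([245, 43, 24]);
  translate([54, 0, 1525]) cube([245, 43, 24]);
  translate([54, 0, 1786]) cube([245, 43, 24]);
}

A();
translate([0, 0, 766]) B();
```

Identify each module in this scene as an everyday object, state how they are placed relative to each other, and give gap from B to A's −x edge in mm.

The ladder's min-x is at 0; the table's min-x is 0; gap = 0 mm.

A is a table. B is a ladder. The ladder is on top of the table. The gap from the ladder to the table's −x edge is 0 mm.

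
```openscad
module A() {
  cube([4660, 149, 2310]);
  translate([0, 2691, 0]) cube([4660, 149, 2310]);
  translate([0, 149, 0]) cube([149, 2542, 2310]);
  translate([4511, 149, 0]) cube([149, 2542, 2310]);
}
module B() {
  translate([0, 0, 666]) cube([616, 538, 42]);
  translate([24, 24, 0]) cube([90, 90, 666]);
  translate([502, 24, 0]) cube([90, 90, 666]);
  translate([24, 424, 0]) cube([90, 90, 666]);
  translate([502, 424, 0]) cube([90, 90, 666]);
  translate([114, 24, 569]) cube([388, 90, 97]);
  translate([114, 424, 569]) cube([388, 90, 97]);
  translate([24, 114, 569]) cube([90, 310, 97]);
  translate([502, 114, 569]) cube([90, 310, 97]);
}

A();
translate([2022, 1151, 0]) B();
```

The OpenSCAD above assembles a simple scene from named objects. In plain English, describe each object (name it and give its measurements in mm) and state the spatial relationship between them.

A is the wall frame of a small rectangular building: four walls, each 2310 mm tall and 149 mm thick, enclosing a footprint 4660 mm (x) by 2840 mm (y) outside-to-outside, with no floor or roof. The front and back walls (the −y and +y sides) span the full width; the two side walls fit between them.

B is a table: top 616 mm (x) × 538 mm (y), 42 mm thick, upper face at z = 708 mm, on four 90×90 mm square legs, each inset 24 mm from the nearest pair of top edges, running from z = 0 to the bottom of the top. Four apron rails, 90 mm thick and 97 mm tall, run between adjacent legs with their top edges flush with the underside of the top and their outer faces flush with the legs' outer faces.

The table sits inside the house frame, centred.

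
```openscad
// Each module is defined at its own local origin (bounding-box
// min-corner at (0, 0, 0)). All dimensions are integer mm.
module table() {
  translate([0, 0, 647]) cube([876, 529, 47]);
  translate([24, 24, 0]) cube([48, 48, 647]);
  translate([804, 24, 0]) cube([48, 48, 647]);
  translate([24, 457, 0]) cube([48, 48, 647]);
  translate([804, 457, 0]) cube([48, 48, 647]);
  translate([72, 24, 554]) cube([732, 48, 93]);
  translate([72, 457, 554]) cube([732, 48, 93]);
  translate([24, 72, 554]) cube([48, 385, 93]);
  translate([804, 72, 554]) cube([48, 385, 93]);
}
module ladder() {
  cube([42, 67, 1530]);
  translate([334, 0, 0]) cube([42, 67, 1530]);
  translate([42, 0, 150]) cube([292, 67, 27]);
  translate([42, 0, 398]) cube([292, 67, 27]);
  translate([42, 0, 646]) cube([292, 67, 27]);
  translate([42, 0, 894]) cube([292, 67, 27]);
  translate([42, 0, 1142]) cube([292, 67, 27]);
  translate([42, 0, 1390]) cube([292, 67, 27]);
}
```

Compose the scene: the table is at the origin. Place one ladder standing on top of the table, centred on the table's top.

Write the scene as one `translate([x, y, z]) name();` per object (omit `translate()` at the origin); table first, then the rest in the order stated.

table();
translate([250, 231, 694]) ladder();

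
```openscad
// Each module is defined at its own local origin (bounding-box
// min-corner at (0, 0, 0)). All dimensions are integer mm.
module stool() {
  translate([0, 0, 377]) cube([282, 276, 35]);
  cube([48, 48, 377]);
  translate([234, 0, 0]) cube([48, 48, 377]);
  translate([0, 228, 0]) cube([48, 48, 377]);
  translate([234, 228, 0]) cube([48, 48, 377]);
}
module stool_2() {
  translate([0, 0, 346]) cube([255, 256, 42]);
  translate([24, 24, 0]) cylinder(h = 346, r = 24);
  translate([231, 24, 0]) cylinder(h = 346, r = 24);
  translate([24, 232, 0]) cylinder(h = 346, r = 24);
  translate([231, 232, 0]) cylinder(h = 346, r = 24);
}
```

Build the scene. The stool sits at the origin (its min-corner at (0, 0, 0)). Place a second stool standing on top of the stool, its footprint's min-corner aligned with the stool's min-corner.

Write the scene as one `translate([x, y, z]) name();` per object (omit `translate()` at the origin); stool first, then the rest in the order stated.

stool();
translate([0, 0, 412]) stool_2();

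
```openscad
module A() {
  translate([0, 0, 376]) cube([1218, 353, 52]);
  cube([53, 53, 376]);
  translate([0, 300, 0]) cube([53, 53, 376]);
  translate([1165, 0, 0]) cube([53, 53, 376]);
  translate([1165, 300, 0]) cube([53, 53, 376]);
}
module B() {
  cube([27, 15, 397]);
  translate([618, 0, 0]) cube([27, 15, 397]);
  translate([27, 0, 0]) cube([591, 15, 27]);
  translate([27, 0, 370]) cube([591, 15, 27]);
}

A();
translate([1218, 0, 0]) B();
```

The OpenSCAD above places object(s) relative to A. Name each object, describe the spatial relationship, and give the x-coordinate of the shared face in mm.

A is a bench. B is a picture frame. The picture frame is against the bench's +x side, with their −y faces flush. The x-coordinate of the shared face is 1218 mm.

The bench's +x face and the picture frame's −x face are both at x = 1218 mm.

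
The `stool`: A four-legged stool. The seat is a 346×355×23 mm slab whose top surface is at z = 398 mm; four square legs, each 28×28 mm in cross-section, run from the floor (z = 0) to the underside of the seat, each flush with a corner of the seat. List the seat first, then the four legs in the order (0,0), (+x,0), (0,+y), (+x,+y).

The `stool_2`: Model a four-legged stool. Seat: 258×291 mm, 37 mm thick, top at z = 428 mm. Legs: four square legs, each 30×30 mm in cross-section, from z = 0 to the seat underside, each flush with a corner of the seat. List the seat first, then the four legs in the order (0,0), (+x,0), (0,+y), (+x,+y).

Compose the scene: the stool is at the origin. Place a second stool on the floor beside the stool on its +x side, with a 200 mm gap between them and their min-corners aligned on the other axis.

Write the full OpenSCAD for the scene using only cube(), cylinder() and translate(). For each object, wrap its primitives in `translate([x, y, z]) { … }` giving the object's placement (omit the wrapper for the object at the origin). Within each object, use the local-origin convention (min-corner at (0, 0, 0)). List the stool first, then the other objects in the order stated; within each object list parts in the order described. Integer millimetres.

translate([0, 0, 375]) cube([346, 355, 23]);
cube([28, 28, 375]);
translate([318, 0, 0]) cube([28, 28, 375]);
translate([0, 327, 0]) cube([28, 28, 375]);
translate([318, 327, 0]) cube([28, 28, 375]);
translate([546, 0, 0]) {
  translate([0, 0, 391]) cube([258, 291, 37]);
  cube([30, 30, 391]);
  translate([228, 0, 0]) cube([30, 30, 391]);
  translate([0, 261, 0]) cube([30, 30, 391]);
  translate([228, 261, 0]) cube([30, 30, 391]);
}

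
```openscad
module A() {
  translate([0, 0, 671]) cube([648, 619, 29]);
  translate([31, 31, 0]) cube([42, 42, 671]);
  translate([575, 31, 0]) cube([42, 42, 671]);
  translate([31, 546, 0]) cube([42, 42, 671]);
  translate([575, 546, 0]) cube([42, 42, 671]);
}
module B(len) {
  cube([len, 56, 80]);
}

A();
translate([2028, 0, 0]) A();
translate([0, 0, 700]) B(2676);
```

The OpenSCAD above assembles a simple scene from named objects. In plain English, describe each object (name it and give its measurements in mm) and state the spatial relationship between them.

A is a table: top 648 mm (x) × 619 mm (y), 29 mm thick, upper face at z = 700 mm, on four 42×42 mm square legs, each inset 31 mm from the nearest pair of top edges, running from z = 0 to the bottom of the top.

B is a rectangular beam 2676 mm long (x), 56 mm deep (y), 80 mm thick (z).

The beam spans the tops of two tables placed 1380 mm apart, resting at z = 700 mm.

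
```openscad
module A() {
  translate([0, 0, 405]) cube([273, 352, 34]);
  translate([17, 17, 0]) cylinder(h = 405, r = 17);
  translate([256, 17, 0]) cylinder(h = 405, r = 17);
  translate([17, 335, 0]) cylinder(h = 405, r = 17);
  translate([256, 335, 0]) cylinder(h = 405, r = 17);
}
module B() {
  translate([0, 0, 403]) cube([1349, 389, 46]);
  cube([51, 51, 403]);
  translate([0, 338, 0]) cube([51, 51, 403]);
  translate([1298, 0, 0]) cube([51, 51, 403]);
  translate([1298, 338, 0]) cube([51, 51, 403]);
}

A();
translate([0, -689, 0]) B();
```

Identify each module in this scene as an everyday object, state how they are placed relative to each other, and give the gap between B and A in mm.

A is a stool. B is a bench. The bench is on the floor beside the stool on its −y side. The gap between the bench and the stool is 300 mm.

The bench's nearest face is 300 mm from the stool's −y face.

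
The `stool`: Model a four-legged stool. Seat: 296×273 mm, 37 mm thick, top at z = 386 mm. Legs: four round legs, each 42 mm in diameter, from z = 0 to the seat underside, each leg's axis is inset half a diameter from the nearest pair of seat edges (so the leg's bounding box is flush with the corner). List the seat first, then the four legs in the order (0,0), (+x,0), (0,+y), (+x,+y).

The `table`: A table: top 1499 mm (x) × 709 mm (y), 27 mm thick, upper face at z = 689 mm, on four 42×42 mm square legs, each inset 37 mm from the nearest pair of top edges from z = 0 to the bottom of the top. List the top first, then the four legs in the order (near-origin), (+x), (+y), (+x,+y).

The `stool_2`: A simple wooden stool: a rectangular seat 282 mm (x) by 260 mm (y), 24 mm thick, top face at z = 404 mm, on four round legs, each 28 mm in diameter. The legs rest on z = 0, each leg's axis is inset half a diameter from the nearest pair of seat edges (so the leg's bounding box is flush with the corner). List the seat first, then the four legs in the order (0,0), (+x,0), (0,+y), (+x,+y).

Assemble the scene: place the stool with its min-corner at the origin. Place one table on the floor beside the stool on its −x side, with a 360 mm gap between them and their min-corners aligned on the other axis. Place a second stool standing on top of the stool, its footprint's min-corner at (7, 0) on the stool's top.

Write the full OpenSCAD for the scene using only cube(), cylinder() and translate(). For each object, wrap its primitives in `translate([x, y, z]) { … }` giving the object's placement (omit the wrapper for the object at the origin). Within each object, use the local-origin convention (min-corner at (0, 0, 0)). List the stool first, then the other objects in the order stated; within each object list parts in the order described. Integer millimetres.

translate([0, 0, 349]) cube([296, 273, 37]);
translate([21, 21, 0]) cylinder(h = 349, r = 21);
translate([275, 21, 0]) cylinder(h = 349, r = 21);
translate([21, 252, 0]) cylinder(h = 349, r = 21);
translate([275, 252, 0]) cylinder(h = 349, r = 21);
translate([-1859, 0, 0]) {
  translate([0, 0, 662]) cube([1499, 709, 27]);
  translate([37, 37, 0]) cube([42, 42, 662]);
  translate([1420, 37, 0]) cube([42, 42, 662]);
  translate([37, 630, 0]) cube([42, 42, 662]);
  translate([1420, 630, 0]) cube([42, 42, 662]);
}
translate([7, 0, 386]) {
  translate([0, 0, 380]) cube([282, 260, 24]);
  translate([14, 14, 0]) cylinder(h = 380, r = 14);
  translate([268, 14, 0]) cylinder(h = 380, r = 14);
  translate([14, 246, 0]) cylinder(h = 380, r = 14);
  translate([268, 246, 0]) cylinder(h = 380, r = 14);
}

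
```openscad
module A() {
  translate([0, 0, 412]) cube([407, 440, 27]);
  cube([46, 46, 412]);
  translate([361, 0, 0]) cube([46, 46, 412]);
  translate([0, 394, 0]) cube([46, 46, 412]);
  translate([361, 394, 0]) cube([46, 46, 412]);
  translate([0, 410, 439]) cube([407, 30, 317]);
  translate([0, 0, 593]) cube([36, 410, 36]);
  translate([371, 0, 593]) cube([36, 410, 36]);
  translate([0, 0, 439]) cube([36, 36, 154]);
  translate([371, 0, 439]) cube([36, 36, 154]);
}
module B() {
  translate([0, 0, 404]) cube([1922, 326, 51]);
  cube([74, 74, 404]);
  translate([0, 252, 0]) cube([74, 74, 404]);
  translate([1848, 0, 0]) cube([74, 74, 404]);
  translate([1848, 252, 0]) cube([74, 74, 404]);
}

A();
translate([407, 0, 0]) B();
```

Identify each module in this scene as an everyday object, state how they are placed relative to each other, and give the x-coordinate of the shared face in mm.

The chair's +x face and the bench's −x face are both at x = 407 mm.

A is a chair. B is a bench. The bench is against the chair's +x side, with their −y faces flush. The x-coordinate of the shared face is 407 mm.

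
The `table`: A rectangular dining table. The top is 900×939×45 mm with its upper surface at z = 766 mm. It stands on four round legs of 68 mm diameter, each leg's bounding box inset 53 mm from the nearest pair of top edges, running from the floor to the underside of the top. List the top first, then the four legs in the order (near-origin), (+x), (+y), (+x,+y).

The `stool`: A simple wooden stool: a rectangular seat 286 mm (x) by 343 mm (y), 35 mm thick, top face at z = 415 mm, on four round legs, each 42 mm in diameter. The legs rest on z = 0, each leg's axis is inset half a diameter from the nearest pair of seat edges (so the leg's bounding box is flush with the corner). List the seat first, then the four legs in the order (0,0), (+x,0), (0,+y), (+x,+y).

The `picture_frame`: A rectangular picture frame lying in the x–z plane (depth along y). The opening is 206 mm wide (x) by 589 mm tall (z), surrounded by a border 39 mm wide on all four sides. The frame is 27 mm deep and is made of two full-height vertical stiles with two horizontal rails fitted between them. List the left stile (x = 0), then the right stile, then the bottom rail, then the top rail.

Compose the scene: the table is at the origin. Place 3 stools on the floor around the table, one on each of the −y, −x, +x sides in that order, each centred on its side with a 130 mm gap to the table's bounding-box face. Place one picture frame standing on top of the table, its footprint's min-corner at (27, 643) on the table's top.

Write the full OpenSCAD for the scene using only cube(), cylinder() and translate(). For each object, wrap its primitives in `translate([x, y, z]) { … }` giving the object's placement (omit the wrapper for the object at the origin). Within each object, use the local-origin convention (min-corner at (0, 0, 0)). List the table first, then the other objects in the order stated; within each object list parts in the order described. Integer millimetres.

translate([0, 0, 721]) cube([900, 939, 45]);
translate([87, 87, 0]) cylinder(h = 721, r = 34);
translate([813, 87, 0]) cylinder(h = 721, r = 34);
translate([87, 852, 0]) cylinder(h = 721, r = 34);
translate([813, 852, 0]) cylinder(h = 721, r = 34);
translate([307, -473, 0]) {
  translate([0, 0, 380]) cube([286, 343, 35]);
  translate([21, 21, 0]) cylinder(h = 380, r = 21);
  translate([265, 21, 0]) cylinder(h = 380, r = 21);
  translate([21, 322, 0]) cylinder(h = 380, r = 21);
  translate([265, 322, 0]) cylinder(h = 380, r = 21);
}
translate([-416, 298, 0]) {
  translate([0, 0, 380]) cube([286, 343, 35]);
  translate([21, 21, 0]) cylinder(h = 380, r = 21);
  translate([265, 21, 0]) cylinder(h = 380, r = 21);
  translate([21, 322, 0]) cylinder(h = 380, r = 21);
  translate([265, 322, 0]) cylinder(h = 380, r = 21);
}
translate([1030, 298, 0]) {
  translate([0, 0, 380]) cube([286, 343, 35]);
  translate([21, 21, 0]) cylinder(h = 380, r = 21);
  translate([265, 21, 0]) cylinder(h = 380, r = 21);
  translate([21, 322, 0]) cylinder(h = 380, r = 21);
  translate([265, 322, 0]) cylinder(h = 380, r = 21);
}
translate([27, 643, 766]) {
  cube([39, 27, 667]);
  translate([245, 0, 0]) cube([39, 27, 667]);
  translate([39, 0, 0]) cube([206, 27, 39]);
  translate([39, 0, 628]) cube([206, 27, 39]);
}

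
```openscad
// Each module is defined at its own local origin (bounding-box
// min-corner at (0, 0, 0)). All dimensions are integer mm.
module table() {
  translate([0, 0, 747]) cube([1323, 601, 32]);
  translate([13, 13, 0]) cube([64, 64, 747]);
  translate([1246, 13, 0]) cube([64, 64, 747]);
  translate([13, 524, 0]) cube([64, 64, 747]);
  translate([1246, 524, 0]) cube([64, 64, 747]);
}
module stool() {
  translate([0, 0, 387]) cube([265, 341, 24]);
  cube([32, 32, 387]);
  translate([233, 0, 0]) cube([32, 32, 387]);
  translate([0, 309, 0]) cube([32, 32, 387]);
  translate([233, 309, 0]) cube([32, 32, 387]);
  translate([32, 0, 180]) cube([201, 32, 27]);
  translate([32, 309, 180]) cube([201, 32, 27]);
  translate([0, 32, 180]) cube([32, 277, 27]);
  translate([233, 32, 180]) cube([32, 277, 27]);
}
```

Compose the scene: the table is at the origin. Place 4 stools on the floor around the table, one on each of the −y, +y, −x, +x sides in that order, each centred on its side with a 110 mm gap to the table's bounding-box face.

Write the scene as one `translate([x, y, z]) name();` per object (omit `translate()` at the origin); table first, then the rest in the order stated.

table();
translate([529, -451, 0]) stool();
translate([529, 711, 0]) stool();
translate([-375, 130, 0]) stool();
translate([1433, 130, 0]) stool();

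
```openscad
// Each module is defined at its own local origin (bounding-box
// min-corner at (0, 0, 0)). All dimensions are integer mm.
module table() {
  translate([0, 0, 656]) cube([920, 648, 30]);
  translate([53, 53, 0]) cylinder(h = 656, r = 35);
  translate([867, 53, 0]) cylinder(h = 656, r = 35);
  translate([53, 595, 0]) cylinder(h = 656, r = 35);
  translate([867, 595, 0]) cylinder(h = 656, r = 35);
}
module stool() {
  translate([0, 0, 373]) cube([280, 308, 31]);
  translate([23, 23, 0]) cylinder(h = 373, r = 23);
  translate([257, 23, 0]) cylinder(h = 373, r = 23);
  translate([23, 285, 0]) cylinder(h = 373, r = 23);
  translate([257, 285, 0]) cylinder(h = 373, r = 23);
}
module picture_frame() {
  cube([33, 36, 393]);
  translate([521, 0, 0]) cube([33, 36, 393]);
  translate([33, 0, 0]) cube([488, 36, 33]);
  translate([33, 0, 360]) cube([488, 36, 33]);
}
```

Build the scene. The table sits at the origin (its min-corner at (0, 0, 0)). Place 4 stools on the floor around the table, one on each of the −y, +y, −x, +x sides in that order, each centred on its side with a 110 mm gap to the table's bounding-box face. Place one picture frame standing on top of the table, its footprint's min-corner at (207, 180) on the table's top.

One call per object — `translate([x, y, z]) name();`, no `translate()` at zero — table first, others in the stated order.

table();
translate([320, -418, 0]) stool();
translate([320, 758, 0]) stool();
translate([-390, 170, 0]) stool();
translate([1030, 170, 0]) stool();
translate([207, 180, 686]) picture_frame();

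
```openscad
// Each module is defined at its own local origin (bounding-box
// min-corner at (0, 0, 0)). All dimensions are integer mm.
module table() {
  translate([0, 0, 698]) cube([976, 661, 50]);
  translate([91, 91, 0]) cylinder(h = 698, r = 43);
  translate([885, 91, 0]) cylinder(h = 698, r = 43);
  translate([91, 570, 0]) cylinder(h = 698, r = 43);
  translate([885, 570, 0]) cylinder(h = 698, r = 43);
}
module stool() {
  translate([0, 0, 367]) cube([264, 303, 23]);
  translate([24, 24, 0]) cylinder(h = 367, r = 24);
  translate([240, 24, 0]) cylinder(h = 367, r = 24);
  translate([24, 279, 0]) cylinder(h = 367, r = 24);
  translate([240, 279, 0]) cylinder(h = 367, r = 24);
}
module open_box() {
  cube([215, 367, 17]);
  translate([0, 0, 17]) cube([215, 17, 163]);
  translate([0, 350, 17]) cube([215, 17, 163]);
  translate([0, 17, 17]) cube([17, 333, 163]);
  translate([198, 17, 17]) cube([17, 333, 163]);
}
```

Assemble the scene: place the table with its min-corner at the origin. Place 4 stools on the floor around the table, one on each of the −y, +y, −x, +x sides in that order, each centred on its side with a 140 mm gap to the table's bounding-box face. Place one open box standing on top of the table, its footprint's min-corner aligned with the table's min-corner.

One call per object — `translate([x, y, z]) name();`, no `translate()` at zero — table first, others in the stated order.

table();
translate([356, -443, 0]) stool();
translate([356, 801, 0]) stool();
translate([-404, 179, 0]) stool();
translate([1116, 179, 0]) stool();
translate([0, 0, 748]) open_box();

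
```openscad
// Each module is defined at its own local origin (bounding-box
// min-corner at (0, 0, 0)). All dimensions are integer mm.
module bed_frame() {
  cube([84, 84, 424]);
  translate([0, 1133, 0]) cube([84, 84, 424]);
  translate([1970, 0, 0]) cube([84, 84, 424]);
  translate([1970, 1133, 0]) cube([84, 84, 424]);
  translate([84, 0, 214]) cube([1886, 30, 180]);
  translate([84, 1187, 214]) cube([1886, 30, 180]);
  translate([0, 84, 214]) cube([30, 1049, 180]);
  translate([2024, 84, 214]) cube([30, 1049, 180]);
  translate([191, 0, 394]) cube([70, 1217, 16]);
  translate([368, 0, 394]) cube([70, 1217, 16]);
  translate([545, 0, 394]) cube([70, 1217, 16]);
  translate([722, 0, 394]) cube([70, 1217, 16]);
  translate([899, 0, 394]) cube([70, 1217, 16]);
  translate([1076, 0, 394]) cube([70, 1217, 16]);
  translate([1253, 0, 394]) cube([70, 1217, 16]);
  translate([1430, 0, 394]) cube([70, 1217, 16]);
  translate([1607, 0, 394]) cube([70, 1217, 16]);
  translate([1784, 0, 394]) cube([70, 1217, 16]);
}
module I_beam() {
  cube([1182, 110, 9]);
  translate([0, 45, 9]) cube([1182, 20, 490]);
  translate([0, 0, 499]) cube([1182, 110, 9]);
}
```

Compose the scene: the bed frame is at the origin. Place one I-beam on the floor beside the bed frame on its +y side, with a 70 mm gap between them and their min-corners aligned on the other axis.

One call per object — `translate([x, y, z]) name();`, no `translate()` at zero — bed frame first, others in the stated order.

bed_frame();
translate([0, 1287, 0]) I_beam();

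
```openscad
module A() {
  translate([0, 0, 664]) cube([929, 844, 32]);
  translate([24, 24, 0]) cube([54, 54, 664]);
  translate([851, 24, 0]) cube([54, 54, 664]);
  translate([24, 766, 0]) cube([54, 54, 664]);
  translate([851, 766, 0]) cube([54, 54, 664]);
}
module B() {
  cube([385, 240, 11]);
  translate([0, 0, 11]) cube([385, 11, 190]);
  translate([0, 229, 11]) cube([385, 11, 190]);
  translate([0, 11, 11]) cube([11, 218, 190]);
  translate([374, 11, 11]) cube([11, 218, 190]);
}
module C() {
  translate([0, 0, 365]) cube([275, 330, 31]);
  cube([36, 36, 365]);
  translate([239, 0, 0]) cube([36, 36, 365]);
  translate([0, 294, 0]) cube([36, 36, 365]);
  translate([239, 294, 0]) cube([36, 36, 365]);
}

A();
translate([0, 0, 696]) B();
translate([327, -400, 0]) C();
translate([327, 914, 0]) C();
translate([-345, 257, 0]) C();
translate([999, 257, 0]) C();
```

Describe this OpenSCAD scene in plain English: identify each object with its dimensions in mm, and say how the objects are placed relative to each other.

A is a rectangular dining table. The top is 929×844×32 mm with its upper surface at z = 696 mm. It stands on four 54×54 mm square legs, each inset 24 mm from the nearest pair of top edges, running from the floor to the underside of the top.

B is an open storage box with external size 385×240×201 mm and wall thickness 11 mm (the base is also 11 mm thick). The base covers the whole footprint; the four walls stand on the base, with the y-facing walls full-width and the x-facing walls fitting between their inner faces.

C is a four-legged stool. The seat is a 275×330×31 mm slab whose top surface is at z = 396 mm; four square legs, each 36×36 mm in cross-section, run from the floor (z = 0) to the underside of the seat, each flush with a corner of the seat.

The open box is on top of the table. Four stools sit around the table at the −y, +y, −x, +x sides.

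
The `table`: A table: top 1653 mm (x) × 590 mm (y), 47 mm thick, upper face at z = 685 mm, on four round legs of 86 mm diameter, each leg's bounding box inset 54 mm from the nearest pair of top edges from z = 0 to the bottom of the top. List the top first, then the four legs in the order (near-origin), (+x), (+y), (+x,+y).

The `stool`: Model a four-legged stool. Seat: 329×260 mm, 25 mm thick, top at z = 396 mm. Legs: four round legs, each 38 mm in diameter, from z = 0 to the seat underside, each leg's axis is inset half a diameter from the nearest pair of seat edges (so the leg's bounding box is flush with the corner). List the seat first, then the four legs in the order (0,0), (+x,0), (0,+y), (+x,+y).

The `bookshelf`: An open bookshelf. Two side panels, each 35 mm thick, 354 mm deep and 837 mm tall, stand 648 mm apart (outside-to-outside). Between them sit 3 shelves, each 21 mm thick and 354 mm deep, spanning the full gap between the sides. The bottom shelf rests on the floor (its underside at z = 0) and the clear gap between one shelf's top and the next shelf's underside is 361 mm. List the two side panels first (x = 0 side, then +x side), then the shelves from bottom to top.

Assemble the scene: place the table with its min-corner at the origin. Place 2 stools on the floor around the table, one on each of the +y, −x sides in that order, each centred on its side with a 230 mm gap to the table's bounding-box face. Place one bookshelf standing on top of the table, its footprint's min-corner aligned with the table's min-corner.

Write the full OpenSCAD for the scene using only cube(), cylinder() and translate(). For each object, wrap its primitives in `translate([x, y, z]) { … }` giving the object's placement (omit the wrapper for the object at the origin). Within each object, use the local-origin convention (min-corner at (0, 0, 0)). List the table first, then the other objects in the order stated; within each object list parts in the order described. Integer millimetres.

translate([0, 0, 638]) cube([1653, 590, 47]);
translate([97, 97, 0]) cylinder(h = 638, r = 43);
translate([1556, 97, 0]) cylinder(h = 638, r = 43);
translate([97, 493, 0]) cylinder(h = 638, r = 43);
translate([1556, 493, 0]) cylinder(h = 638, r = 43);
translate([662, 820, 0]) {
  translate([0, 0, 371]) cube([329, 260, 25]);
  translate([19, 19, 0]) cylinder(h = 371, r = 19);
  translate([310, 19, 0]) cylinder(h = 371, r = 19);
  translate([19, 241, 0]) cylinder(h = 371, r = 19);
  translate([310, 241, 0]) cylinder(h = 371, r = 19);
}
translate([-559, 165, 0]) {
  translate([0, 0, 371]) cube([329, 260, 25]);
  translate([19, 19, 0]) cylinder(h = 371, r = 19);
  translate([310, 19, 0]) cylinder(h = 371, r = 19);
  translate([19, 241, 0]) cylinder(h = 371, r = 19);
  translate([310, 241, 0]) cylinder(h = 371, r = 19);
}
translate([0, 0, 685]) {
  cube([35, 354, 837]);
  translate([613, 0, 0]) cube([35, 354, 837]);
  translate([35, 0, 0]) cube([578, 354, 21]);
  translate([35, 0, 382]) cube([578, 354, 21]);
  translate([35, 0, 764]) cube([578, 354, 21]);
}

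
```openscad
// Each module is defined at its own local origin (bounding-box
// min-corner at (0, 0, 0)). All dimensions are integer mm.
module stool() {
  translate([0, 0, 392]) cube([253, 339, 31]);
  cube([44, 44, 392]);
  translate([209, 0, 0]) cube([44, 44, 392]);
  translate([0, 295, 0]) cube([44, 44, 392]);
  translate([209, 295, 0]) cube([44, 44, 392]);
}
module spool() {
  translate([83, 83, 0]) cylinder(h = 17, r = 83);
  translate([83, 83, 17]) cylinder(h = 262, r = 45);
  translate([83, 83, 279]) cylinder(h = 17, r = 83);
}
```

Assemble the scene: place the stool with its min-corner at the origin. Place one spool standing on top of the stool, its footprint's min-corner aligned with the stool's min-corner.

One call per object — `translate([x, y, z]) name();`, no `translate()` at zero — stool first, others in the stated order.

stool();
translate([0, 0, 423]) spool();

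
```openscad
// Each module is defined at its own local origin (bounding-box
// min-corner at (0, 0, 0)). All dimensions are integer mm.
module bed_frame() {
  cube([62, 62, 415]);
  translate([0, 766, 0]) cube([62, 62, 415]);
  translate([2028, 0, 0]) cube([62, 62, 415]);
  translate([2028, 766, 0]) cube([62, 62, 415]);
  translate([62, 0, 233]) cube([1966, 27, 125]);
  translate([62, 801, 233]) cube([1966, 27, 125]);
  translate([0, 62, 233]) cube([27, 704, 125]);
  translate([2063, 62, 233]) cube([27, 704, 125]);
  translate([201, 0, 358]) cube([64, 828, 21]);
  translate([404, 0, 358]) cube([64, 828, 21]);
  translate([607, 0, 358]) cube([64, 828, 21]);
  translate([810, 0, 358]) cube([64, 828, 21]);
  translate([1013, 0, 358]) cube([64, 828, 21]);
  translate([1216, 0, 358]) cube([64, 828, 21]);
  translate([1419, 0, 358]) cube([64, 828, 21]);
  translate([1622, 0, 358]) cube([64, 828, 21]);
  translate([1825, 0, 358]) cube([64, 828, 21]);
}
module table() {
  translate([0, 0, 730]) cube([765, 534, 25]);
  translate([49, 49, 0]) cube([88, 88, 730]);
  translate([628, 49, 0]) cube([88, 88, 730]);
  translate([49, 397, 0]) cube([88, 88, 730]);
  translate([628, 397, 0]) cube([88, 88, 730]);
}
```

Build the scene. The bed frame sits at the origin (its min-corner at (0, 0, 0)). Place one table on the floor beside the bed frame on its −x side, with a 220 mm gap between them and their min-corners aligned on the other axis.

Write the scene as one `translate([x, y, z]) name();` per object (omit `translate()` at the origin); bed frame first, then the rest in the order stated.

bed_frame();
translate([-985, 0, 0]) table();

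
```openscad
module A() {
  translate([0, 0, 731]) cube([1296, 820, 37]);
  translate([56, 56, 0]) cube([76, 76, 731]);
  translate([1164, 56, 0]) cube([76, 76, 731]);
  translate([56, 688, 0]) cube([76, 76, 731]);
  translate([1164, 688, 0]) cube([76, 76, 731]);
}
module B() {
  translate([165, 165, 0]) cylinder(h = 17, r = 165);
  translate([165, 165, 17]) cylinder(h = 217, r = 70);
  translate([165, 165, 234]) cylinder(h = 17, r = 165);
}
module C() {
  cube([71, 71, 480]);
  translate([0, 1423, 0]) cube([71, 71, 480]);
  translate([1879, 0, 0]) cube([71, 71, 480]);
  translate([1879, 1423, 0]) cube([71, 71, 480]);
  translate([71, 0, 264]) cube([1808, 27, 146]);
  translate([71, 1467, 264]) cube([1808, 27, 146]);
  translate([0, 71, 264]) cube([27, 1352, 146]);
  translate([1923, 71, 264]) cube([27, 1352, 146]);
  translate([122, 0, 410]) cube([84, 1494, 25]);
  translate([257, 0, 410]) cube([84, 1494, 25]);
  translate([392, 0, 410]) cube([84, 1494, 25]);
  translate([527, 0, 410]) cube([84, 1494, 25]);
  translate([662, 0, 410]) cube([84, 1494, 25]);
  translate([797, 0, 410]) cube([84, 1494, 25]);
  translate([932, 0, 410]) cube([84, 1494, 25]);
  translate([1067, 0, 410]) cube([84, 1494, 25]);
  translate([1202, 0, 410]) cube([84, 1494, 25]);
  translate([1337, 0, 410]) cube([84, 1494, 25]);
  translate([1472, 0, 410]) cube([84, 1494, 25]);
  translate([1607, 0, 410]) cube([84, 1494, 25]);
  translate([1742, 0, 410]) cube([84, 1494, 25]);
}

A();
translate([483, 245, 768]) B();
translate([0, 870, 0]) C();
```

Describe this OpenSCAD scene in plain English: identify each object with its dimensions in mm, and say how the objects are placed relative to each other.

A is a rectangular dining table. The top is 1296×820×37 mm with its upper surface at z = 768 mm. It stands on four 76×76 mm square legs, each inset 56 mm from the nearest pair of top edges, running from the floor to the underside of the top.

B is a spool: two coaxial disc flanges of radius 165 mm and thickness 17 mm, joined by a core cylinder of radius 70 mm and height 217 mm. The lower flange rests on z = 0 and the three cylinders share a vertical axis.

C is a bed frame 1950 mm long (x) by 1494 mm wide (y). Four 71×71 mm corner posts, 480 mm tall, at the corners of the footprint. Four rails of 27 mm thickness and 146 mm height run between adjacent posts with their undersides at z = 264 mm, their outer faces flush with the outside of the frame (the two x-running rails run between the posts' inner faces; the two y-running rails run between the posts' inner faces). 13 slats, each 84 mm wide (x) and 25 mm thick, lie across the top of the two x-running rails, running the full 1494 mm width of the frame in y; the slats are evenly spaced along x between the inner faces of the end posts with equal gaps (rounded down to the nearest mm) at the −x end and between each pair — any rounding remainder accumulates at the +x end.

The spool is on top of the table, centred. The bed frame is on the floor beside the table on its +y side.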